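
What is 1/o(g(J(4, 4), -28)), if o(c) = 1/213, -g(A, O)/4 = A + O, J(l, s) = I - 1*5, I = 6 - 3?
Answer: 213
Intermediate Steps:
I = 3
J(l, s) = -2 (J(l, s) = 3 - 1*5 = 3 - 5 = -2)
g(A, O) = -4*A - 4*O (g(A, O) = -4*(A + O) = -4*A - 4*O)
o(c) = 1/213
1/o(g(J(4, 4), -28)) = 1/(1/213) = 213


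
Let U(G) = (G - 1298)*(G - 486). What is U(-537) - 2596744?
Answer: -719539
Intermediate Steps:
U(G) = (-1298 + G)*(-486 + G)
U(-537) - 2596744 = (630828 + (-537)² - 1784*(-537)) - 2596744 = (630828 + 288369 + 958008) - 2596744 = 1877205 - 2596744 = -719539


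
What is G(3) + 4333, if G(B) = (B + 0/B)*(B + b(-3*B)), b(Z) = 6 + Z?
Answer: 4333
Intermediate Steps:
G(B) = B*(6 - 2*B) (G(B) = (B + 0/B)*(B + (6 - 3*B)) = (B + 0)*(6 - 2*B) = B*(6 - 2*B))
G(3) + 4333 = 2*3*(3 - 1*3) + 4333 = 2*3*(3 - 3) + 4333 = 2*3*0 + 4333 = 0 + 4333 = 4333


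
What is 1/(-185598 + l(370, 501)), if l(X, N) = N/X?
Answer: -370/68670759 ≈ -5.3880e-6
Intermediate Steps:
1/(-185598 + l(370, 501)) = 1/(-185598 + 501/370) = 1/(-68670759/370) = -370/68670759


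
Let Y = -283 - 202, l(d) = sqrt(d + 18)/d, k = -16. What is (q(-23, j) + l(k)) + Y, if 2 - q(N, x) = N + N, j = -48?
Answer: -437 - sqrt(2)/16 ≈ -437.09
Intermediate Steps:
q(N, x) = 2 - 2*N (q(N, x) = 2 - (N + N) = 2 - 2*N)
l(d) = sqrt(18 + d)/d
Y = -485
(q(-23, j) + l(k)) + Y = ((2 - 2*(-23)) + sqrt(18 - 16)/(-16)) - 485 = ((2 + 46) - sqrt(2)/16) - 485 = (48 - sqrt(2)/16) - 485 = -437 - sqrt(2)/16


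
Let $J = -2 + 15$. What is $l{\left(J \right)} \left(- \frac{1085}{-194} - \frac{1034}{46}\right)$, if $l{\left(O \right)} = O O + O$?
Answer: $- \frac{6856213}{2231} \approx -3073.2$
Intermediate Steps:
$J = 13$
$l{\left(O \right)} = O + O^{2}$ ($l{\left(O \right)} = O^{2} + O = O + O^{2}$)
$l{\left(J \right)} \left(- \frac{1085}{-194} - \frac{1034}{46}\right) = 13 \left(1 + 13\right) \left(- \frac{1085}{-194} - \frac{1034}{46}\right) = 13 \cdot 14 \left(\left(-1085\right) \left(- \frac{1}{194}\right) - \frac{517}{23}\right) = 182 \left(\frac{1085}{194} - \frac{517}{23}\right) = 182 \left(- \frac{75343}{4462}\right) = - \frac{6856213}{2231}$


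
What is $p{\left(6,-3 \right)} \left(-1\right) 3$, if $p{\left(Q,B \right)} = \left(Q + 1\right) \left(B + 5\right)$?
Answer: $-42$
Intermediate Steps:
$p{\left(Q,B \right)} = \left(1 + Q\right) \left(5 + B\right)$
$p{\left(6,-3 \right)} \left(-1\right) 3 = \left(5 - 3 + 5 \cdot 6 - 18\right) \left(-1\right) 3 = \left(5 - 3 + 30 - 18\right) \left(-1\right) 3 = 14 \left(-1\right) 3 = \left(-14\right) 3 = -42$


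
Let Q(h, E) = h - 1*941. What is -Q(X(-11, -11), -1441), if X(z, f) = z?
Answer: 952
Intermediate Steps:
Q(h, E) = -941 + h (Q(h, E) = h - 941 = -941 + h)
-Q(X(-11, -11), -1441) = -(-941 - 11) = -1*(-952) = 952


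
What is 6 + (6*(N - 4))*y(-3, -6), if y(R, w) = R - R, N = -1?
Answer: 6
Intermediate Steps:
y(R, w) = 0
6 + (6*(N - 4))*y(-3, -6) = 6 + (6*(-1 - 4))*0 = 6 + (6*(-5))*0 = 6 - 30*0 = 6 + 0 = 6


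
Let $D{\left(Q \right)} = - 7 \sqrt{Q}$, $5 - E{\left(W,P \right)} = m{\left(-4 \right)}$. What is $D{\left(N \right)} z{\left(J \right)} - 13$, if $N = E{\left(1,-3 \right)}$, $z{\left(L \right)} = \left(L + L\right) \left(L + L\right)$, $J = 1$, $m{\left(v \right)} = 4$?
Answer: $-41$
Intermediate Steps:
$E{\left(W,P \right)} = 1$ ($E{\left(W,P \right)} = 5 - 4 = 1$)
$z{\left(L \right)} = 4 L^{2}$ ($z{\left(L \right)} = 2 L 2 L = 4 L^{2}$)
$N = 1$
$D{\left(N \right)} z{\left(J \right)} - 13 = - 7 \sqrt{1} \cdot 4 \cdot 1^{2} - 13 = \left(-7\right) 1 \cdot 4 \cdot 1 - 13 = \left(-7\right) 4 - 13 = -28 - 13 = -41$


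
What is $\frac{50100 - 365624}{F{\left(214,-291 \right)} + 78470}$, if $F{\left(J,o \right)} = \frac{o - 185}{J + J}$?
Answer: $- \frac{33761068}{8396171} \approx -4.021$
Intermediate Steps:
$F{\left(J,o \right)} = \frac{-185 + o}{2 J}$
$\frac{50100 - 365624}{F{\left(214,-291 \right)} + 78470} = \frac{50100 - 365624}{\frac{-185 - 291}{2 \cdot 214} + 78470} = - \frac{315524}{\frac{1}{2} \cdot \frac{1}{214} \left(-476\right) + 78470} = - \frac{315524}{- \frac{119}{107} + 78470} = - \frac{315524}{\frac{8396171}{107}} = \left(-315524\right) \frac{107}{8396171} = - \frac{33761068}{8396171}$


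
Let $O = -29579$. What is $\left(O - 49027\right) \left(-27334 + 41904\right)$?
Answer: $-1145289420$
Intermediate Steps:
$\left(O - 49027\right) \left(-27334 + 41904\right) = \left(-29579 - 49027\right) \left(-27334 + 41904\right) = \left(-78606\right) 14570 = -1145289420$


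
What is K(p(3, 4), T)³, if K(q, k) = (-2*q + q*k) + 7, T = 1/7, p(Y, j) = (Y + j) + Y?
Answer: -531441/343 ≈ -1549.4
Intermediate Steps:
p(Y, j) = j + 2*Y
T = ⅐ ≈ 0.14286
K(q, k) = 7 - 2*q + k*q (K(q, k) = (-2*q + k*q) + 7 = 7 - 2*q + k*q)
K(p(3, 4), T)³ = (7 - 2*(4 + 2*3) + (4 + 2*3)/7)³ = (7 - 2*(4 + 6) + (4 + 6)/7)³ = (7 - 2*10 + (⅐)*10)³ = (7 - 20 + 10/7)³ = (-81/7)³ = -531441/343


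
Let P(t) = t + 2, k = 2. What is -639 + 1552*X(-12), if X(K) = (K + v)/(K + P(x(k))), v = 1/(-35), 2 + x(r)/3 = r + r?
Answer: 140983/35 ≈ 4028.1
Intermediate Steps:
x(r) = -6 + 6*r (x(r) = -6 + 3*(r + r) = -6 + 3*(2*r) = -6 + 6*r)
P(t) = 2 + t
v = -1/35 ≈ -0.028571
X(K) = (-1/35 + K)/(8 + K) (X(K) = (K - 1/35)/(K + (2 + (-6 + 6*2))) = (-1/35 + K)/(K + (2 + (-6 + 12))) = (-1/35 + K)/(K + (2 + 6)) = (-1/35 + K)/(K + 8) = (-1/35 + K)/(8 + K))
-639 + 1552*X(-12) = -639 + 1552*((-1/35 - 12)/(8 - 12)) = -639 + 1552*(-421/35/(-4)) = -639 + 1552*(-¼*(-421/35)) = -639 + 1552*(421/140) = -639 + 163348/35 = 140983/35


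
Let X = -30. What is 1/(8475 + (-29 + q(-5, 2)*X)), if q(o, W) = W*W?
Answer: 1/8326 ≈ 0.00012011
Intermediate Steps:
q(o, W) = W**2
1/(8475 + (-29 + q(-5, 2)*X)) = 1/(8475 + (-29 + 2**2*(-30))) = 1/(8475 + (-29 + 4*(-30))) = 1/(8475 + (-29 - 120)) = 1/(8475 - 149) = 1/8326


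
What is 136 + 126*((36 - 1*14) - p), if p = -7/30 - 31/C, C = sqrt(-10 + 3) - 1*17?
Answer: 2007671/740 - 1953*I*sqrt(7)/148 ≈ 2713.1 - 34.913*I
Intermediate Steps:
C = -17 + I*sqrt(7) (C = sqrt(-7) - 17 = I*sqrt(7) - 17 = -17 + I*sqrt(7) ≈ -17.0 + 2.6458*I)
p = -7/30 - 31/(-17 + I*sqrt(7)) ≈ 1.5471 + 0.27709*I
136 + 126*((36 - 1*14) - p) = 136 + 126*((36 - 1*14) - (6869/4440 + 31*I*sqrt(7)/296)) = 136 + 126*((36 - 14) + (-6869/4440 - 31*I*sqrt(7)/296)) = 136 + 126*(22 + (-6869/4440 - 31*I*sqrt(7)/296)) = 136 + 126*(90811/4440 - 31*I*sqrt(7)/296) = 136 + (1907031/740 - 1953*I*sqrt(7)/148) = 2007671/740 - 1953*I*sqrt(7)/148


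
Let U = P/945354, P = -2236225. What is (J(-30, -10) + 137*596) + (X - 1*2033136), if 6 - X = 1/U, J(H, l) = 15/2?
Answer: -8727852347017/4472450 ≈ -1.9515e+6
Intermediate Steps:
U = -2236225/945354 ≈ -2.3655
J(H, l) = 15/2 (J(H, l) = 15*(½) = 15/2)
X = 14362704/2236225 (X = 6 - 1/(-2236225/945354) = 6 - 1*(-945354/2236225) = 6 + 945354/2236225 = 14362704/2236225 ≈ 6.4227)
(J(-30, -10) + 137*596) + (X - 1*2033136) = (15/2 + 137*596) + (14362704/2236225 - 1*2033136) = (15/2 + 81652) + (14362704/2236225 - 2033136) = 163319/2 - 4546535188896/2236225 = -8727852347017/4472450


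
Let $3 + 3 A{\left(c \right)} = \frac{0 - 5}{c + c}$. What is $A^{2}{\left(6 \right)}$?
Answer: $\frac{1681}{1296} \approx 1.2971$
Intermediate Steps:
$A{\left(c \right)} = -1 - \frac{5}{6 c}$ ($A{\left(c \right)} = -1 + \frac{\left(0 - 5\right) \frac{1}{c + c}}{3} = -1 + \frac{\left(-5\right) \frac{1}{2 c}}{3} = -1 + \frac{\left(- \frac{5}{2}\right) \frac{1}{c}}{3} = -1 - \frac{5}{6 c}$)
$A^{2}{\left(6 \right)} = \left(\frac{- \frac{5}{6} - 6}{6}\right)^{2} = \left(\frac{1}{6} \left(- \frac{41}{6}\right)\right)^{2} = \left(- \frac{41}{36}\right)^{2} = \frac{1681}{1296}$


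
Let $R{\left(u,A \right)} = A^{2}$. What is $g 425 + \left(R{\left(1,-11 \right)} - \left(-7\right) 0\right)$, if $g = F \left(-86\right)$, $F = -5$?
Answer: $182871$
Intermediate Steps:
$g = 430$ ($g = \left(-5\right) \left(-86\right) = 430$)
$g 425 + \left(R{\left(1,-11 \right)} - \left(-7\right) 0\right) = 430 \cdot 425 + \left(\left(-11\right)^{2} - \left(-7\right) 0\right) = 182750 + \left(121 - 0\right) = 182750 + \left(121 + 0\right) = 182750 + 121 = 182871$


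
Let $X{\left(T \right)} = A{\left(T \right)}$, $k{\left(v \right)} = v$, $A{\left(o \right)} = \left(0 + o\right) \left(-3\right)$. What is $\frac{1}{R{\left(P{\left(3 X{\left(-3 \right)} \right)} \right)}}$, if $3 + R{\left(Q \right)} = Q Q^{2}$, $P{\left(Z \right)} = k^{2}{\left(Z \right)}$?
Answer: $\frac{1}{387420486} \approx 2.5812 \cdot 10^{-9}$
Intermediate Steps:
$A{\left(o \right)} = - 3 o$ ($A{\left(o \right)} = o \left(-3\right) = - 3 o$)
$X{\left(T \right)} = - 3 T$
$P{\left(Z \right)} = Z^{2}$
$R{\left(Q \right)} = -3 + Q^{3}$ ($R{\left(Q \right)} = -3 + Q Q^{2} = -3 + Q^{3}$)
$\frac{1}{R{\left(P{\left(3 X{\left(-3 \right)} \right)} \right)}} = \frac{1}{-3 + \left(\left(3 \left(\left(-3\right) \left(-3\right)\right)\right)^{2}\right)^{3}} = \frac{1}{-3 + \left(\left(3 \cdot 9\right)^{2}\right)^{3}} = \frac{1}{-3 + \left(27^{2}\right)^{3}} = \frac{1}{-3 + 729^{3}} = \frac{1}{-3 + 387420489} = \frac{1}{387420486}$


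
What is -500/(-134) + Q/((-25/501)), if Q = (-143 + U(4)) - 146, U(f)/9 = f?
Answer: 8498701/1675 ≈ 5073.9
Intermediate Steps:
U(f) = 9*f
Q = -253 (Q = (-143 + 9*4) - 146 = (-143 + 36) - 146 = -107 - 146 = -253)
-500/(-134) + Q/((-25/501)) = -500/(-134) - 253/((-25/501)) = -500*(-1/134) - 253/((-25*1/501)) = 250/67 - 253/(-25/501) = 250/67 - 253*(-501/25) = 250/67 + 126753/25 = 8498701/1675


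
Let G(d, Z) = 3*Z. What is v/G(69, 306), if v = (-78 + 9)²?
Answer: 529/102 ≈ 5.1863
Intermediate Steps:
v = 4761 (v = (-69)² = 4761)
v/G(69, 306) = 4761/((3*306)) = 4761/918 = 4761*(1/918) = 529/102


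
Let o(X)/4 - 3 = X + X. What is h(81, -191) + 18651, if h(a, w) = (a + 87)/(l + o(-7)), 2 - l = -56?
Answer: 18663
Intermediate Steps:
o(X) = 12 + 8*X (o(X) = 12 + 4*(X + X) = 12 + 4*(2*X) = 12 + 8*X)
l = 58 (l = 2 - 1*(-56) = 2 + 56 = 58)
h(a, w) = 87/14 + a/14 (h(a, w) = (a + 87)/(58 + (12 + 8*(-7))) = (87 + a)/(58 + (12 - 56)) = (87 + a)/(58 - 44) = (87 + a)/14 = (87 + a)*(1/14) = 87/14 + a/14)
h(81, -191) + 18651 = (87/14 + (1/14)*81) + 18651 = (87/14 + 81/14) + 18651 = 12 + 18651 = 18663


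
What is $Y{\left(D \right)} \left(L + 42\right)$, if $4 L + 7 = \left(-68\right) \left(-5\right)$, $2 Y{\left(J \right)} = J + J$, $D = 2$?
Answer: $\frac{501}{2} \approx 250.5$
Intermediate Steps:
$Y{\left(J \right)} = J$ ($Y{\left(J \right)} = \frac{J + J}{2} = \frac{2 J}{2} = J$)
$L = \frac{333}{4}$ ($L = - \frac{7}{4} + \frac{\left(-68\right) \left(-5\right)}{4} = - \frac{7}{4} + \frac{1}{4} \cdot 340 = - \frac{7}{4} + 85 = \frac{333}{4} \approx 83.25$)
$Y{\left(D \right)} \left(L + 42\right) = 2 \left(\frac{333}{4} + 42\right) = 2 \cdot \frac{501}{4} = \frac{501}{2}$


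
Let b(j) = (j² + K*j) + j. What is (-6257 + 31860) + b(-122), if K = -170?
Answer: 61105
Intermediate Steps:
b(j) = j² - 169*j (b(j) = (j² - 170*j) + j = j² - 169*j)
(-6257 + 31860) + b(-122) = (-6257 + 31860) - 122*(-169 - 122) = 25603 - 122*(-291) = 25603 + 35502 = 61105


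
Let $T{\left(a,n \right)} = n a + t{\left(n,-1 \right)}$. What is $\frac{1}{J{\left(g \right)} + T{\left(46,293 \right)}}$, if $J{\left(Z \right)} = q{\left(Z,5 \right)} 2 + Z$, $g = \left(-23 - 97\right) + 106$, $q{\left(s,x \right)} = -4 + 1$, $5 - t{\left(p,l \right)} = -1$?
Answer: $\frac{1}{13464} \approx 7.4272 \cdot 10^{-5}$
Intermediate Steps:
$t{\left(p,l \right)} = 6$ ($t{\left(p,l \right)} = 5 - -1 = 5 + 1 = 6$)
$T{\left(a,n \right)} = 6 + a n$ ($T{\left(a,n \right)} = n a + 6 = a n + 6 = 6 + a n$)
$q{\left(s,x \right)} = -3$
$g = -14$ ($g = -120 + 106 = -14$)
$J{\left(Z \right)} = -6 + Z$ ($J{\left(Z \right)} = \left(-3\right) 2 + Z = -6 + Z$)
$\frac{1}{J{\left(g \right)} + T{\left(46,293 \right)}} = \frac{1}{\left(-6 - 14\right) + \left(6 + 46 \cdot 293\right)} = \frac{1}{-20 + \left(6 + 13478\right)} = \frac{1}{-20 + 13484} = \frac{1}{13464}$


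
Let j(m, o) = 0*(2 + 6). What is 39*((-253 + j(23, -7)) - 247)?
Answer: -19500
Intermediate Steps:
j(m, o) = 0 (j(m, o) = 0*8 = 0)
39*((-253 + j(23, -7)) - 247) = 39*((-253 + 0) - 247) = 39*(-253 - 247) = 39*(-500) = -19500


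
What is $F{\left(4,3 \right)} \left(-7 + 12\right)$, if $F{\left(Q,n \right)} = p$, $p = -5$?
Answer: $-25$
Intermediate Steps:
$F{\left(Q,n \right)} = -5$
$F{\left(4,3 \right)} \left(-7 + 12\right) = - 5 \left(-7 + 12\right) = \left(-5\right) 5 = -25$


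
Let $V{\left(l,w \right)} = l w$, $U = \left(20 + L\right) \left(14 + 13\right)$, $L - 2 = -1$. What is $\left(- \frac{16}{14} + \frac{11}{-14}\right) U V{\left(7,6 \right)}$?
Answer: $-45927$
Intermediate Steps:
$L = 1$ ($L = 2 - 1 = 1$)
$U = 567$ ($U = \left(20 + 1\right) \left(14 + 13\right) = 21 \cdot 27 = 567$)
$\left(- \frac{16}{14} + \frac{11}{-14}\right) U V{\left(7,6 \right)} = \left(- \frac{16}{14} + \frac{11}{-14}\right) 567 \cdot 7 \cdot 6 = \left(\left(-16\right) \frac{1}{14} + 11 \left(- \frac{1}{14}\right)\right) 567 \cdot 42 = \left(- \frac{8}{7} - \frac{11}{14}\right) 567 \cdot 42 = \left(- \frac{27}{14}\right) 567 \cdot 42 = \left(- \frac{2187}{2}\right) 42 = -45927$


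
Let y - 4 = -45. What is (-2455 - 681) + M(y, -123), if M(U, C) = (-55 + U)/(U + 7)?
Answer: -53264/17 ≈ -3133.2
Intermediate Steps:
y = -41 (y = 4 - 45 = -41)
M(U, C) = (-55 + U)/(7 + U)
(-2455 - 681) + M(y, -123) = (-2455 - 681) + (-55 - 41)/(7 - 41) = -3136 - 96/(-34) = -3136 - 1/34*(-96) = -3136 + 48/17 = -53264/17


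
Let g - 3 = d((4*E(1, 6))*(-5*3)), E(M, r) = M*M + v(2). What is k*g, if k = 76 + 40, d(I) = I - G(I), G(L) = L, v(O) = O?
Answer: 348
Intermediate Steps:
E(M, r) = 2 + M**2 (E(M, r) = M*M + 2 = M**2 + 2 = 2 + M**2)
d(I) = 0 (d(I) = I - I = 0)
k = 116
g = 3 (g = 3 + 0 = 3)
k*g = 116*3 = 348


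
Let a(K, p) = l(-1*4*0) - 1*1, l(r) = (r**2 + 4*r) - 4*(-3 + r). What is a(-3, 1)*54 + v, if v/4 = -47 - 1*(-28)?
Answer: 518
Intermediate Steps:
v = -76 (v = 4*(-47 - 1*(-28)) = 4*(-47 + 28) = 4*(-19) = -76)
l(r) = 12 + r**2 (l(r) = (r**2 + 4*r) + (12 - 4*r) = 12 + r**2)
a(K, p) = 11 (a(K, p) = (12 + (-1*4*0)**2) - 1*1 = (12 + (-4*0)**2) - 1 = (12 + 0**2) - 1 = (12 + 0) - 1 = 12 - 1 = 11)
a(-3, 1)*54 + v = 11*54 - 76 = 594 - 76 = 518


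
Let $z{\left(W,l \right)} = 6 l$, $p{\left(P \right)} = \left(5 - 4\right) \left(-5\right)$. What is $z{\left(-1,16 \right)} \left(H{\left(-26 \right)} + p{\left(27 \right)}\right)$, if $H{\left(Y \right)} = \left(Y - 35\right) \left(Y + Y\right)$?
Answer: $304032$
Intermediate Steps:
$p{\left(P \right)} = -5$ ($p{\left(P \right)} = 1 \left(-5\right) = -5$)
$H{\left(Y \right)} = 2 Y \left(-35 + Y\right)$ ($H{\left(Y \right)} = \left(-35 + Y\right) 2 Y = 2 Y \left(-35 + Y\right)$)
$z{\left(-1,16 \right)} \left(H{\left(-26 \right)} + p{\left(27 \right)}\right) = 6 \cdot 16 \left(2 \left(-26\right) \left(-35 - 26\right) - 5\right) = 96 \left(2 \left(-26\right) \left(-61\right) - 5\right) = 96 \left(3172 - 5\right) = 96 \cdot 3167 = 304032$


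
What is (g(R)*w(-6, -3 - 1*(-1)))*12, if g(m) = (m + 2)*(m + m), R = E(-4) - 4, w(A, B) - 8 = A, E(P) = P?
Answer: 2304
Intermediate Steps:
w(A, B) = 8 + A
R = -8 (R = -4 - 4 = -8)
g(m) = 2*m*(2 + m) (g(m) = (2 + m)*(2*m) = 2*m*(2 + m))
(g(R)*w(-6, -3 - 1*(-1)))*12 = ((2*(-8)*(2 - 8))*(8 - 6))*12 = ((2*(-8)*(-6))*2)*12 = (96*2)*12 = 192*12 = 2304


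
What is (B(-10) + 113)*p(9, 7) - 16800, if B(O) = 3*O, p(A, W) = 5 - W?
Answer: -16966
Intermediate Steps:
(B(-10) + 113)*p(9, 7) - 16800 = (3*(-10) + 113)*(5 - 1*7) - 16800 = (-30 + 113)*(5 - 7) - 16800 = 83*(-2) - 16800 = -166 - 16800 = -16966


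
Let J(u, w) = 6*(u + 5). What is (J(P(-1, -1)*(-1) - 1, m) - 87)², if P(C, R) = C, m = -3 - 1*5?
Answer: 3249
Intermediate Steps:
m = -8 (m = -3 - 5 = -8)
J(u, w) = 30 + 6*u (J(u, w) = 6*(5 + u) = 30 + 6*u)
(J(P(-1, -1)*(-1) - 1, m) - 87)² = ((30 + 6*(-1*(-1) - 1)) - 87)² = ((30 + 6*(1 - 1)) - 87)² = ((30 + 6*0) - 87)² = ((30 + 0) - 87)² = (30 - 87)² = (-57)² = 3249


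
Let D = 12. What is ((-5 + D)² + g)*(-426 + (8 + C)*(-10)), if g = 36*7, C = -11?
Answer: -119196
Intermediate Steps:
g = 252
((-5 + D)² + g)*(-426 + (8 + C)*(-10)) = ((-5 + 12)² + 252)*(-426 + (8 - 11)*(-10)) = (7² + 252)*(-426 - 3*(-10)) = (49 + 252)*(-426 + 30) = 301*(-396) = -119196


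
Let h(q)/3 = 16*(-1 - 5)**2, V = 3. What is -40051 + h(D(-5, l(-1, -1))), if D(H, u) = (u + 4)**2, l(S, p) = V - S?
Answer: -38323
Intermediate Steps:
l(S, p) = 3 - S
D(H, u) = (4 + u)**2
h(q) = 1728 (h(q) = 3*(16*(-1 - 5)**2) = 3*(16*(-6)**2) = 3*(16*36) = 3*576 = 1728)
-40051 + h(D(-5, l(-1, -1))) = -40051 + 1728 = -38323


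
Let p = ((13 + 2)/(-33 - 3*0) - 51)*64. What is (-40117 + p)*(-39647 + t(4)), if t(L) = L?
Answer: 18929968573/11 ≈ 1.7209e+9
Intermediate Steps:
p = -36224/11 (p = (15/(-33 + 0) - 51)*64 = (15/(-33) - 51)*64 = (15*(-1/33) - 51)*64 = (-5/11 - 51)*64 = -566/11*64 = -36224/11 ≈ -3293.1)
(-40117 + p)*(-39647 + t(4)) = (-40117 - 36224/11)*(-39647 + 4) = -477511/11*(-39643) = 18929968573/11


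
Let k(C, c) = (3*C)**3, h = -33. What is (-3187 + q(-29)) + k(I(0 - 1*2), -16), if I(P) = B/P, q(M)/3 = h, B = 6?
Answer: -4015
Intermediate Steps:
q(M) = -99 (q(M) = 3*(-33) = -99)
I(P) = 6/P
k(C, c) = 27*C**3
(-3187 + q(-29)) + k(I(0 - 1*2), -16) = (-3187 - 99) + 27*(6/(0 - 1*2))**3 = -3286 + 27*(6/(0 - 2))**3 = -3286 + 27*(6/(-2))**3 = -3286 + 27*(6*(-1/2))**3 = -3286 + 27*(-3)**3 = -3286 + 27*(-27) = -3286 - 729 = -4015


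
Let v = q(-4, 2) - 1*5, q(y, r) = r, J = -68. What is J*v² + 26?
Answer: -586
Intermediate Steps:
v = -3 (v = 2 - 1*5 = 2 - 5 = -3)
J*v² + 26 = -68*(-3)² + 26 = -68*9 + 26 = -612 + 26 = -586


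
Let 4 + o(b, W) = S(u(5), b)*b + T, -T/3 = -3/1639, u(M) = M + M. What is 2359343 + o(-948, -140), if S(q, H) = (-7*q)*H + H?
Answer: -97768377434/1639 ≈ -5.9651e+7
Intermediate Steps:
u(M) = 2*M
S(q, H) = H - 7*H*q (S(q, H) = -7*H*q + H = H - 7*H*q)
T = 9/1639 (T = -(-9)/1639 = -3*(-3/1639) = 9/1639 ≈ 0.0054912)
o(b, W) = -6547/1639 - 69*b² (o(b, W) = -4 + ((b*(1 - 14*5))*b + 9/1639) = -4 + ((b*(1 - 7*10))*b + 9/1639) = -4 + ((b*(1 - 70))*b + 9/1639) = -4 + ((b*(-69))*b + 9/1639) = -4 + ((-69*b)*b + 9/1639) = -4 + (-69*b² + 9/1639) = -4 + (9/1639 - 69*b²) = -6547/1639 - 69*b²)
2359343 + o(-948, -140) = 2359343 + (-6547/1639 - 69*(-948)²) = 2359343 + (-6547/1639 - 69*898704) = 2359343 + (-6547/1639 - 62010576) = 2359343 - 101635340611/1639 = -97768377434/1639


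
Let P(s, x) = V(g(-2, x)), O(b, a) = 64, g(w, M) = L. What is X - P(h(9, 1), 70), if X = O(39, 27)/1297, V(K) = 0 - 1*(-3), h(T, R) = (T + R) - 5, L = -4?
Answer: -3827/1297 ≈ -2.9507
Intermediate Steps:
g(w, M) = -4
h(T, R) = -5 + R + T (h(T, R) = (R + T) - 5 = -5 + R + T)
V(K) = 3 (V(K) = 0 + 3 = 3)
P(s, x) = 3
X = 64/1297 ≈ 0.049345
X - P(h(9, 1), 70) = 64/1297 - 1*3 = 64/1297 - 3 = -3827/1297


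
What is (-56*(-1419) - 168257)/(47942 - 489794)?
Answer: 88793/441852 ≈ 0.20096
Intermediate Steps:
(-56*(-1419) - 168257)/(47942 - 489794) = (79464 - 168257)/(-441852) = -88793*(-1/441852) = 88793/441852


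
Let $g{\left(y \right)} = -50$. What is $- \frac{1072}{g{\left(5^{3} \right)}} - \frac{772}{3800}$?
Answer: $\frac{807}{38} \approx 21.237$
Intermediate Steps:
$- \frac{1072}{g{\left(5^{3} \right)}} - \frac{772}{3800} = - \frac{1072}{-50} - \frac{772}{3800} = \left(-1072\right) \left(- \frac{1}{50}\right) - \frac{193}{950} = \frac{536}{25} - \frac{193}{950} = \frac{807}{38}$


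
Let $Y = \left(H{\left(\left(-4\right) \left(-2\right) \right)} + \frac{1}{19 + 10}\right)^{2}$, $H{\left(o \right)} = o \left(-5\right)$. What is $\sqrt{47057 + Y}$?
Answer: $\frac{\sqrt{40918218}}{29} \approx 220.58$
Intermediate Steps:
$H{\left(o \right)} = - 5 o$
$Y = \frac{1343281}{841}$ ($Y = \left(- 5 \left(\left(-4\right) \left(-2\right)\right) + \frac{1}{19 + 10}\right)^{2} = \left(\left(-5\right) 8 + \frac{1}{29}\right)^{2} = \left(-40 + \frac{1}{29}\right)^{2} = \left(- \frac{1159}{29}\right)^{2} = \frac{1343281}{841} \approx 1597.2$)
$\sqrt{47057 + Y} = \sqrt{47057 + \frac{1343281}{841}} = \sqrt{\frac{40918218}{841}} = \frac{\sqrt{40918218}}{29}$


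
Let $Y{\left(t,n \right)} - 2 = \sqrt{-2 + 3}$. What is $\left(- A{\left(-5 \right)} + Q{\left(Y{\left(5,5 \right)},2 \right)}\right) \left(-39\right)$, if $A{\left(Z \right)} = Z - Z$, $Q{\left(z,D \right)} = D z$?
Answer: $-234$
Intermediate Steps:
$Y{\left(t,n \right)} = 3$ ($Y{\left(t,n \right)} = 2 + \sqrt{-2 + 3} = 2 + \sqrt{1} = 2 + 1 = 3$)
$A{\left(Z \right)} = 0$
$\left(- A{\left(-5 \right)} + Q{\left(Y{\left(5,5 \right)},2 \right)}\right) \left(-39\right) = \left(\left(-1\right) 0 + 2 \cdot 3\right) \left(-39\right) = \left(0 + 6\right) \left(-39\right) = 6 \left(-39\right) = -234$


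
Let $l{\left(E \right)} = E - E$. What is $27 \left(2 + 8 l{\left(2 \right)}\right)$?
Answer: $54$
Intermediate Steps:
$l{\left(E \right)} = 0$
$27 \left(2 + 8 l{\left(2 \right)}\right) = 27 \left(2 + 8 \cdot 0\right) = 27 \left(2 + 0\right) = 27 \cdot 2 = 54$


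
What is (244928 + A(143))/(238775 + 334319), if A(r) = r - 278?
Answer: 244793/573094 ≈ 0.42714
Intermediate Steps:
A(r) = -278 + r
(244928 + A(143))/(238775 + 334319) = (244928 + (-278 + 143))/(238775 + 334319) = (244928 - 135)/573094 = 244793*(1/573094) = 244793/573094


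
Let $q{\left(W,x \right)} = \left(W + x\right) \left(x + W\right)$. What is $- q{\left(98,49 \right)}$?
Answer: $-21609$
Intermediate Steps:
$q{\left(W,x \right)} = \left(W + x\right)^{2}$ ($q{\left(W,x \right)} = \left(W + x\right) \left(W + x\right) = \left(W + x\right)^{2}$)
$- q{\left(98,49 \right)} = - \left(98 + 49\right)^{2} = - 147^{2} = \left(-1\right) 21609 = -21609$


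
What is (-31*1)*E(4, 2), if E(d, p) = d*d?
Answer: -496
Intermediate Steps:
E(d, p) = d²
(-31*1)*E(4, 2) = -31*1*4² = -31*16 = -496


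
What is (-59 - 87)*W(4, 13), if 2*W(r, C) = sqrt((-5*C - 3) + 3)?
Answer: -73*I*sqrt(65) ≈ -588.54*I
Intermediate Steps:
W(r, C) = sqrt(5)*sqrt(-C)/2 (W(r, C) = sqrt((-5*C - 3) + 3)/2 = sqrt((-3 - 5*C) + 3)/2 = sqrt(-5*C)/2 = (sqrt(5)*sqrt(-C))/2 = sqrt(5)*sqrt(-C)/2)
(-59 - 87)*W(4, 13) = (-59 - 87)*(sqrt(5)*sqrt(-1*13)/2) = -73*sqrt(5)*sqrt(-13) = -73*sqrt(5)*I*sqrt(13) = -73*I*sqrt(65)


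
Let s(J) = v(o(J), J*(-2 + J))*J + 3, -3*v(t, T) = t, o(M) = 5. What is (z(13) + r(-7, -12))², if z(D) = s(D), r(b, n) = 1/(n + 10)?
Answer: 13225/36 ≈ 367.36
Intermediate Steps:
v(t, T) = -t/3
r(b, n) = 1/(10 + n)
s(J) = 3 - 5*J/3 (s(J) = (-⅓*5)*J + 3 = -5*J/3 + 3 = 3 - 5*J/3)
z(D) = 3 - 5*D/3
(z(13) + r(-7, -12))² = ((3 - 5/3*13) + 1/(10 - 12))² = ((3 - 65/3) + 1/(-2))² = (-56/3 - ½)² = (-115/6)² = 13225/36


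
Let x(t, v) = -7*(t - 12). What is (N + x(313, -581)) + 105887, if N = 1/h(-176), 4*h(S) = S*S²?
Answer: 141446328319/1362944 ≈ 1.0378e+5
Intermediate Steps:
h(S) = S³/4 (h(S) = (S*S²)/4 = S³/4)
x(t, v) = 84 - 7*t (x(t, v) = -7*(-12 + t) = 84 - 7*t)
N = -1/1362944 (N = 1/((¼)*(-176)³) = 1/((¼)*(-5451776)) = 1/(-1362944) = -1/1362944 ≈ -7.3371e-7)
(N + x(313, -581)) + 105887 = (-1/1362944 + (84 - 7*313)) + 105887 = (-1/1362944 + (84 - 2191)) + 105887 = (-1/1362944 - 2107) + 105887 = -2871723009/1362944 + 105887 = 141446328319/1362944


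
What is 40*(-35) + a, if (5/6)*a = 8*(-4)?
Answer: -7192/5 ≈ -1438.4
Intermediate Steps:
a = -192/5 (a = 6*(8*(-4))/5 = (6/5)*(-32) = -192/5 ≈ -38.400)
40*(-35) + a = 40*(-35) - 192/5 = -1400 - 192/5 = -7192/5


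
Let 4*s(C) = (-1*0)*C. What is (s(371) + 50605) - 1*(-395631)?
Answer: 446236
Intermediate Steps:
s(C) = 0 (s(C) = ((-1*0)*C)/4 = (0*C)/4 = (1/4)*0 = 0)
(s(371) + 50605) - 1*(-395631) = (0 + 50605) - 1*(-395631) = 50605 + 395631 = 446236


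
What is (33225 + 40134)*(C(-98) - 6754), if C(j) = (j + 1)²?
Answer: 194768145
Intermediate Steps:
C(j) = (1 + j)²
(33225 + 40134)*(C(-98) - 6754) = (33225 + 40134)*((1 - 98)² - 6754) = 73359*((-97)² - 6754) = 73359*(9409 - 6754) = 73359*2655 = 194768145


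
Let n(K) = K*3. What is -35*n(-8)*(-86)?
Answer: -72240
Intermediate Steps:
n(K) = 3*K
-35*n(-8)*(-86) = -105*(-8)*(-86) = -35*(-24)*(-86) = 840*(-86) = -72240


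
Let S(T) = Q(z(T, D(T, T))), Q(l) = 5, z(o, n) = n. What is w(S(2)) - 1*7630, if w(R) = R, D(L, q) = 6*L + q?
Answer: -7625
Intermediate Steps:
D(L, q) = q + 6*L
S(T) = 5
w(S(2)) - 1*7630 = 5 - 1*7630 = 5 - 7630 = -7625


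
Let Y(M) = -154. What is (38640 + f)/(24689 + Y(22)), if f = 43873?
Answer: 82513/24535 ≈ 3.3631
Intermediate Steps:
(38640 + f)/(24689 + Y(22)) = (38640 + 43873)/(24689 - 154) = 82513/24535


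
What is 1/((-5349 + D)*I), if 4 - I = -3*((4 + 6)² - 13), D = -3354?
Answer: -1/2306295 ≈ -4.3360e-7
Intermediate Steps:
I = 265 (I = 4 - (-3)*((4 + 6)² - 13) = 4 - (-3)*(10² - 13) = 4 - (-3)*(100 - 13) = 4 - (-3)*87 = 4 - 1*(-261) = 4 + 261 = 265)
1/((-5349 + D)*I) = 1/(-5349 - 3354*265) = (1/265)/(-8703) = -1/8703*1/265 = -1/2306295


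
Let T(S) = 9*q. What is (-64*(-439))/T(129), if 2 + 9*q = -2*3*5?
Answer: -878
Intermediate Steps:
q = -32/9 (q = -2/9 + (-2*3*5)/9 = -2/9 + (-6*5)/9 = -2/9 + (1/9)*(-30) = -2/9 - 10/3 = -32/9 ≈ -3.5556)
T(S) = -32 (T(S) = 9*(-32/9) = -32)
(-64*(-439))/T(129) = -64*(-439)/(-32) = 28096*(-1/32) = -878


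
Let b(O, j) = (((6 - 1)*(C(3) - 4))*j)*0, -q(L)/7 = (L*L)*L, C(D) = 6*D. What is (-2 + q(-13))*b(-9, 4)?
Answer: 0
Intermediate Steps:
q(L) = -7*L**3 (q(L) = -7*L*L*L = -7*L**2*L = -7*L**3)
b(O, j) = 0 (b(O, j) = (((6 - 1)*(6*3 - 4))*j)*0 = ((5*(18 - 4))*j)*0 = ((5*14)*j)*0 = (70*j)*0 = 0)
(-2 + q(-13))*b(-9, 4) = (-2 - 7*(-13)**3)*0 = (-2 - 7*(-2197))*0 = (-2 + 15379)*0 = 15377*0 = 0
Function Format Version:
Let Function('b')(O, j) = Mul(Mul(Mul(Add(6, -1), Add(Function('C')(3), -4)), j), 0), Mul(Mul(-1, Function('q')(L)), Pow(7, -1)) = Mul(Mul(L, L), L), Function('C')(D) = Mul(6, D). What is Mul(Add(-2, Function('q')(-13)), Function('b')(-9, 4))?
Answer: 0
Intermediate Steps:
Function('q')(L) = Mul(-7, Pow(L, 3)) (Function('q')(L) = Mul(-7, Mul(Mul(L, L), L)) = Mul(-7, Mul(Pow(L, 2), L)) = Mul(-7, Pow(L, 3)))
Function('b')(O, j) = 0 (Function('b')(O, j) = Mul(Mul(Mul(Add(6, -1), Add(Mul(6, 3), -4)), j), 0) = Mul(Mul(Mul(5, Add(18, -4)), j), 0) = Mul(Mul(Mul(5, 14), j), 0) = Mul(Mul(70, j), 0) = 0)
Mul(Add(-2, Function('q')(-13)), Function('b')(-9, 4)) = Mul(Add(-2, Mul(-7, Pow(-13, 3))), 0) = Mul(Add(-2, Mul(-7, -2197)), 0) = Mul(Add(-2, 15379), 0) = Mul(15377, 0) = 0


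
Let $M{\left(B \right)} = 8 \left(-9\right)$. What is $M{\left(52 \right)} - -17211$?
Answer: $17139$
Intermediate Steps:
$M{\left(B \right)} = -72$
$M{\left(52 \right)} - -17211 = -72 - -17211 = -72 + 17211 = 17139$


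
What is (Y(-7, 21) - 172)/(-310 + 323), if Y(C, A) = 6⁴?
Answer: 1124/13 ≈ 86.462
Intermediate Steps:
Y(C, A) = 1296
(Y(-7, 21) - 172)/(-310 + 323) = (1296 - 172)/(-310 + 323) = 1124/13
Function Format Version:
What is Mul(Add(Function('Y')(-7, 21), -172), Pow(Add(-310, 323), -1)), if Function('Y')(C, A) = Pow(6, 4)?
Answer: Rational(1124, 13) ≈ 86.462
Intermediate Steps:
Function('Y')(C, A) = 1296
Mul(Add(Function('Y')(-7, 21), -172), Pow(Add(-310, 323), -1)) = Mul(Add(1296, -172), Pow(Add(-310, 323), -1)) = Mul(1124, Pow(13, -1)) = Mul(1124, Rational(1, 13)) = Rational(1124, 13)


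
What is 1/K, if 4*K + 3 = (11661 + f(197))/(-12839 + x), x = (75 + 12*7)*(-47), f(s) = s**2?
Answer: -40624/55703 ≈ -0.72930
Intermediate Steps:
x = -7473 (x = (75 + 84)*(-47) = 159*(-47) = -7473)
K = -55703/40624 (K = -3/4 + ((11661 + 197**2)/(-12839 - 7473))/4 = -3/4 + ((11661 + 38809)/(-20312))/4 = -3/4 + (50470*(-1/20312))/4 = -3/4 + (1/4)*(-25235/10156) = -3/4 - 25235/40624 = -55703/40624 ≈ -1.3712)
1/K = 1/(-55703/40624) = -40624/55703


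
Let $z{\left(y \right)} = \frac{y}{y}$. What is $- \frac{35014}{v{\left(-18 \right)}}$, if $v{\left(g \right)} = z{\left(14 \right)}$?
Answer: $-35014$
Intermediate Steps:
$z{\left(y \right)} = 1$
$v{\left(g \right)} = 1$
$- \frac{35014}{v{\left(-18 \right)}} = - \frac{35014}{1} = \left(-35014\right) 1 = -35014$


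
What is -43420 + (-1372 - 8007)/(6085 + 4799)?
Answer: -472592659/10884 ≈ -43421.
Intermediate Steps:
-43420 + (-1372 - 8007)/(6085 + 4799) = -43420 - 9379/10884 = -472592659/10884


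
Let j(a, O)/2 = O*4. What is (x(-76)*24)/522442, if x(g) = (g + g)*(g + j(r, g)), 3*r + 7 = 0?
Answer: 1247616/261221 ≈ 4.7761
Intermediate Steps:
r = -7/3 (r = -7/3 + (⅓)*0 = -7/3 + 0 = -7/3 ≈ -2.3333)
j(a, O) = 8*O (j(a, O) = 2*(O*4) = 2*(4*O) = 8*O)
x(g) = 18*g² (x(g) = (g + g)*(g + 8*g) = (2*g)*(9*g) = 18*g²)
(x(-76)*24)/522442 = ((18*(-76)²)*24)/522442 = ((18*5776)*24)*(1/522442) = (103968*24)*(1/522442) = 2495232*(1/522442) = 1247616/261221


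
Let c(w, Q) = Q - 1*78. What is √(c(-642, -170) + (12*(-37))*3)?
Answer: 2*I*√395 ≈ 39.749*I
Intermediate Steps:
c(w, Q) = -78 + Q (c(w, Q) = Q - 78 = -78 + Q)
√(c(-642, -170) + (12*(-37))*3) = √((-78 - 170) + (12*(-37))*3) = √(-248 - 444*3) = √(-248 - 1332) = √(-1580) = 2*I*√395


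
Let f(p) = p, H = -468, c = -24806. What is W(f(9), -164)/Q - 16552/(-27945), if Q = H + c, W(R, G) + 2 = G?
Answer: 211487059/353140965 ≈ 0.59887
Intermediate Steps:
W(R, G) = -2 + G
Q = -25274 (Q = -468 - 24806 = -25274)
W(f(9), -164)/Q - 16552/(-27945) = (-2 - 164)/(-25274) - 16552/(-27945) = -166*(-1/25274) - 16552*(-1/27945) = 83/12637 + 16552/27945 = 211487059/353140965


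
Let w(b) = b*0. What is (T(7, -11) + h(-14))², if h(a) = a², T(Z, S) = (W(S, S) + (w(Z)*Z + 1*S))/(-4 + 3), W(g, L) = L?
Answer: 47524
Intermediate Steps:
w(b) = 0
T(Z, S) = -2*S (T(Z, S) = (S + (0*Z + 1*S))/(-4 + 3) = (S + (0 + S))/(-1) = (S + S)*(-1) = (2*S)*(-1) = -2*S)
(T(7, -11) + h(-14))² = (-2*(-11) + (-14)²)² = (22 + 196)² = 218² = 47524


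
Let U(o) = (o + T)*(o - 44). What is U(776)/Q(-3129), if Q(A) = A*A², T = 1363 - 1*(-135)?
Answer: -184952/3403879521 ≈ -5.4336e-5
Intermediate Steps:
T = 1498 (T = 1363 + 135 = 1498)
U(o) = (-44 + o)*(1498 + o) (U(o) = (o + 1498)*(o - 44) = (1498 + o)*(-44 + o) = (-44 + o)*(1498 + o))
Q(A) = A³
U(776)/Q(-3129) = (-65912 + 776² + 1454*776)/((-3129)³) = (-65912 + 602176 + 1128304)/(-30634915689) = 1664568*(-1/30634915689) = -184952/3403879521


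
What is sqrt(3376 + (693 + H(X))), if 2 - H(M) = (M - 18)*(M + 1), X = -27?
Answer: sqrt(2901) ≈ 53.861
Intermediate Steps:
H(M) = 2 - (1 + M)*(-18 + M) (H(M) = 2 - (M - 18)*(M + 1) = 2 - (-18 + M)*(1 + M) = 2 - (1 + M)*(-18 + M))
sqrt(3376 + (693 + H(X))) = sqrt(3376 + (693 + (20 - 1*(-27)**2 + 17*(-27)))) = sqrt(3376 + (693 + (20 - 1*729 - 459))) = sqrt(3376 + (693 + (20 - 729 - 459))) = sqrt(3376 + (693 - 1168)) = sqrt(3376 - 475) = sqrt(2901)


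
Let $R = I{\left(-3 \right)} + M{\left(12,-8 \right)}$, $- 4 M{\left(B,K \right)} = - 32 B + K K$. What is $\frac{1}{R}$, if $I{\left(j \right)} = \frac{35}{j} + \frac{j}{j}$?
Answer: $\frac{3}{208} \approx 0.014423$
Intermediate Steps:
$M{\left(B,K \right)} = 8 B - \frac{K^{2}}{4}$ ($M{\left(B,K \right)} = - \frac{- 32 B + K K}{4} = - \frac{- 32 B + K^{2}}{4} = - \frac{K^{2} - 32 B}{4} = 8 B - \frac{K^{2}}{4}$)
$I{\left(j \right)} = 1 + \frac{35}{j}$ ($I{\left(j \right)} = \frac{35}{j} + 1 = 1 + \frac{35}{j}$)
$R = \frac{208}{3}$ ($R = \frac{35 - 3}{-3} + \left(8 \cdot 12 - \frac{\left(-8\right)^{2}}{4}\right) = \left(- \frac{1}{3}\right) 32 + \left(96 - 16\right) = - \frac{32}{3} + \left(96 - 16\right) = - \frac{32}{3} + 80 = \frac{208}{3} \approx 69.333$)
$\frac{1}{R} = \frac{1}{\frac{208}{3}} = \frac{3}{208}$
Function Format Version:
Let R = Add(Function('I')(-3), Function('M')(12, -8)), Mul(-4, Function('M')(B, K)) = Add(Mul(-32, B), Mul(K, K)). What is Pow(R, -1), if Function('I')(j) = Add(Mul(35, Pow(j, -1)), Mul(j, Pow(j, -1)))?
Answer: Rational(3, 208) ≈ 0.014423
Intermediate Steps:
Function('M')(B, K) = Add(Mul(8, B), Mul(Rational(-1, 4), Pow(K, 2))) (Function('M')(B, K) = Mul(Rational(-1, 4), Add(Mul(-32, B), Mul(K, K))) = Mul(Rational(-1, 4), Add(Mul(-32, B), Pow(K, 2))) = Mul(Rational(-1, 4), Add(Pow(K, 2), Mul(-32, B))) = Add(Mul(8, B), Mul(Rational(-1, 4), Pow(K, 2))))
Function('I')(j) = Add(1, Mul(35, Pow(j, -1))) (Function('I')(j) = Add(Mul(35, Pow(j, -1)), 1) = Add(1, Mul(35, Pow(j, -1))))
R = Rational(208, 3) (R = Add(Mul(Pow(-3, -1), Add(35, -3)), Add(Mul(8, 12), Mul(Rational(-1, 4), Pow(-8, 2)))) = Add(Mul(Rational(-1, 3), 32), Add(96, Mul(Rational(-1, 4), 64))) = Add(Rational(-32, 3), Add(96, -16)) = Add(Rational(-32, 3), 80) = Rational(208, 3) ≈ 69.333)
Pow(R, -1) = Pow(Rational(208, 3), -1) = Rational(3, 208)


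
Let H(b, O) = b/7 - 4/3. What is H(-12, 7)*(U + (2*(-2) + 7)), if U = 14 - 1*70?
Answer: 3392/21 ≈ 161.52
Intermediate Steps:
H(b, O) = -4/3 + b/7 (H(b, O) = b*(⅐) - 4*⅓ = b/7 - 4/3 = -4/3 + b/7)
U = -56 (U = 14 - 70 = -56)
H(-12, 7)*(U + (2*(-2) + 7)) = (-4/3 + (⅐)*(-12))*(-56 + (2*(-2) + 7)) = (-4/3 - 12/7)*(-56 + (-4 + 7)) = -64*(-56 + 3)/21 = -64/21*(-53) = 3392/21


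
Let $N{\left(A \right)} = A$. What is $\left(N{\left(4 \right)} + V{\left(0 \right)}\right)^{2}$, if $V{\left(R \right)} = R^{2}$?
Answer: $16$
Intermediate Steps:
$\left(N{\left(4 \right)} + V{\left(0 \right)}\right)^{2} = \left(4 + 0^{2}\right)^{2} = \left(4 + 0\right)^{2} = 4^{2} = 16$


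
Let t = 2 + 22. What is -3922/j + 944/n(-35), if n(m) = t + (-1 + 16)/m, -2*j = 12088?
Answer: 20292941/498630 ≈ 40.697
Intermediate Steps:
j = -6044 (j = -½*12088 = -6044)
t = 24
n(m) = 24 + 15/m (n(m) = 24 + (-1 + 16)/m = 24 + 15/m)
-3922/j + 944/n(-35) = -3922/(-6044) + 944/(24 + 15/(-35)) = -3922*(-1/6044) + 944/(24 + 15*(-1/35)) = 1961/3022 + 944/(24 - 3/7) = 1961/3022 + 944/(165/7) = 1961/3022 + 944*(7/165) = 1961/3022 + 6608/165 = 20292941/498630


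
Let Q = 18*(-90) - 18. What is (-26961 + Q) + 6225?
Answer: -22374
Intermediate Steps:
Q = -1638 (Q = -1620 - 18 = -1638)
(-26961 + Q) + 6225 = (-26961 - 1638) + 6225 = -28599 + 6225 = -22374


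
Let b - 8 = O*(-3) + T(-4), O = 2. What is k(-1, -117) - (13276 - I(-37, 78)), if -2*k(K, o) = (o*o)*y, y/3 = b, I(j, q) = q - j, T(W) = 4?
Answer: -136362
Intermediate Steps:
b = 6 (b = 8 + (2*(-3) + 4) = 8 + (-6 + 4) = 8 - 2 = 6)
y = 18 (y = 3*6 = 18)
k(K, o) = -9*o² (k(K, o) = -o*o*18/2 = -o²*18/2 = -9*o²)
k(-1, -117) - (13276 - I(-37, 78)) = -9*(-117)² - (13276 - (78 - 1*(-37))) = -9*13689 - (13276 - (78 + 37)) = -123201 - (13276 - 1*115) = -123201 - (13276 - 115) = -123201 - 1*13161 = -123201 - 13161 = -136362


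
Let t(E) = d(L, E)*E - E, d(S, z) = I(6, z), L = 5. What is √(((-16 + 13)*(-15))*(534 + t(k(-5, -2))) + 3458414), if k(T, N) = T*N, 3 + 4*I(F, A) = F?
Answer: √13929326/2 ≈ 1866.1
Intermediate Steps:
I(F, A) = -¾ + F/4
d(S, z) = ¾ (d(S, z) = -¾ + (¼)*6 = -¾ + 3/2 = ¾)
k(T, N) = N*T
t(E) = -E/4 (t(E) = 3*E/4 - E = -E/4)
√(((-16 + 13)*(-15))*(534 + t(k(-5, -2))) + 3458414) = √(((-16 + 13)*(-15))*(534 - (-1)*(-5)/2) + 3458414) = √((-3*(-15))*(534 - ¼*10) + 3458414) = √(45*(534 - 5/2) + 3458414) = √(45*(1063/2) + 3458414) = √(47835/2 + 3458414) = √(6964663/2) = √13929326/2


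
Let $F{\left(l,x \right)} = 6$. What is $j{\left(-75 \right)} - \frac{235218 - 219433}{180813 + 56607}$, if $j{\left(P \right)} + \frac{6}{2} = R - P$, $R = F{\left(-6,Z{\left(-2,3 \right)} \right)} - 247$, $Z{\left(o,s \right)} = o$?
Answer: $- \frac{8027953}{47484} \approx -169.07$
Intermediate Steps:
$R = -241$ ($R = 6 - 247 = -241$)
$j{\left(P \right)} = -244 - P$ ($j{\left(P \right)} = -3 - \left(241 + P\right) = -244 - P$)
$j{\left(-75 \right)} - \frac{235218 - 219433}{180813 + 56607} = \left(-244 - -75\right) - \frac{235218 - 219433}{180813 + 56607} = \left(-244 + 75\right) - \frac{15785}{237420} = -169 - 15785 \cdot \frac{1}{237420} = -169 - \frac{3157}{47484} = - \frac{8027953}{47484}$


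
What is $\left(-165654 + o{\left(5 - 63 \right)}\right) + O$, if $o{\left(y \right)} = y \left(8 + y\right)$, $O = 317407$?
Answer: $154653$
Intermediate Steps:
$\left(-165654 + o{\left(5 - 63 \right)}\right) + O = \left(-165654 + \left(5 - 63\right) \left(8 + \left(5 - 63\right)\right)\right) + 317407 = \left(-165654 - 58 \left(8 - 58\right)\right) + 317407 = \left(-165654 - -2900\right) + 317407 = \left(-165654 + 2900\right) + 317407 = -162754 + 317407 = 154653$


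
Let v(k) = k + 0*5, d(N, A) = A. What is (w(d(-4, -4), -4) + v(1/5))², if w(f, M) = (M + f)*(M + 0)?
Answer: 25921/25 ≈ 1036.8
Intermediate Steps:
v(k) = k (v(k) = k + 0 = k)
w(f, M) = M*(M + f) (w(f, M) = (M + f)*M = M*(M + f))
(w(d(-4, -4), -4) + v(1/5))² = (-4*(-4 - 4) + 1/5)² = (-4*(-8) + ⅕)² = (32 + ⅕)² = (161/5)² = 25921/25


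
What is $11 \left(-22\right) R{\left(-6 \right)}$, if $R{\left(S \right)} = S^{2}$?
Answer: $-8712$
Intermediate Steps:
$11 \left(-22\right) R{\left(-6 \right)} = 11 \left(-22\right) \left(-6\right)^{2} = \left(-242\right) 36 = -8712$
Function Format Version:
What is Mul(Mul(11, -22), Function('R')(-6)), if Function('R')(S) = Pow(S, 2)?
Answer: -8712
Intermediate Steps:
Mul(Mul(11, -22), Function('R')(-6)) = Mul(Mul(11, -22), Pow(-6, 2)) = Mul(-242, 36) = -8712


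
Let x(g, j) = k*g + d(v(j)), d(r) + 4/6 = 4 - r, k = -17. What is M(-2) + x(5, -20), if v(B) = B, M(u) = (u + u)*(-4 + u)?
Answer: -113/3 ≈ -37.667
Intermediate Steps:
M(u) = 2*u*(-4 + u) (M(u) = (2*u)*(-4 + u) = 2*u*(-4 + u))
d(r) = 10/3 - r (d(r) = -⅔ + (4 - r) = 10/3 - r)
x(g, j) = 10/3 - j - 17*g (x(g, j) = -17*g + (10/3 - j) = 10/3 - j - 17*g)
M(-2) + x(5, -20) = 2*(-2)*(-4 - 2) + (10/3 - 1*(-20) - 17*5) = 2*(-2)*(-6) + (10/3 + 20 - 85) = 24 - 185/3 = -113/3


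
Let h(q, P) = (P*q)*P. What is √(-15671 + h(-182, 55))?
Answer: I*√566221 ≈ 752.48*I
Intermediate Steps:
h(q, P) = q*P²
√(-15671 + h(-182, 55)) = √(-15671 - 182*55²) = √(-15671 - 182*3025) = √(-15671 - 550550) = √(-566221) = I*√566221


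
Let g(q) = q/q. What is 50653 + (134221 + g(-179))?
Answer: 184875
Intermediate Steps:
g(q) = 1
50653 + (134221 + g(-179)) = 50653 + (134221 + 1) = 50653 + 134222 = 184875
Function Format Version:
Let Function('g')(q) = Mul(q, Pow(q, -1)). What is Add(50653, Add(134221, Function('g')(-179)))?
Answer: 184875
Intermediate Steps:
Function('g')(q) = 1
Add(50653, Add(134221, Function('g')(-179))) = Add(50653, Add(134221, 1)) = Add(50653, 134222) = 184875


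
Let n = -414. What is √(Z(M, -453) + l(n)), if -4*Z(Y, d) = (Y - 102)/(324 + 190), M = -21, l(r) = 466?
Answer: √492524566/1028 ≈ 21.588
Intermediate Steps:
Z(Y, d) = 51/1028 - Y/2056 (Z(Y, d) = -(Y - 102)/(4*(324 + 190)) = -(-102 + Y)/(4*514) = -(-51/257 + Y/514)/4 = 51/1028 - Y/2056)
√(Z(M, -453) + l(n)) = √((51/1028 - 1/2056*(-21)) + 466) = √((51/1028 + 21/2056) + 466) = √(123/2056 + 466) = √(958219/2056) = √492524566/1028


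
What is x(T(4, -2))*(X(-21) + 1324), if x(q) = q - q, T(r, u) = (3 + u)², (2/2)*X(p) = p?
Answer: 0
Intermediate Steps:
X(p) = p
x(q) = 0
x(T(4, -2))*(X(-21) + 1324) = 0*(-21 + 1324) = 0*1303 = 0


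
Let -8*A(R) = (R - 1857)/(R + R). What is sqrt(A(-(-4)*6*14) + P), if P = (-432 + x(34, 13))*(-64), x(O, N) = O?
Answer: sqrt(319524317)/112 ≈ 159.60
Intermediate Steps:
P = 25472 (P = (-432 + 34)*(-64) = -398*(-64) = 25472)
A(R) = -(-1857 + R)/(16*R) (A(R) = -(R - 1857)/(8*(R + R)) = -(-1857 + R)/(8*(2*R)) = -(-1857 + R)*1/(2*R)/8 = -(-1857 + R)/(16*R))
sqrt(A(-(-4)*6*14) + P) = sqrt((1857 - (-(-4)*6)*14)/(16*((-(-4)*6*14))) + 25472) = sqrt((1857 - (-1*(-24))*14)/(16*((-1*(-24)*14))) + 25472) = sqrt((1857 - 24*14)/(16*((24*14))) + 25472) = sqrt((1/16)*(1857 - 1*336)/336 + 25472) = sqrt((1/16)*(1/336)*(1857 - 336) + 25472) = sqrt((1/16)*(1/336)*1521 + 25472) = sqrt(507/1792 + 25472) = sqrt(45646331/1792) = sqrt(319524317)/112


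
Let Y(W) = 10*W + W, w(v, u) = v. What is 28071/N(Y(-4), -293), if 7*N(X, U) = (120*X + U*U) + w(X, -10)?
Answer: 196497/80525 ≈ 2.4402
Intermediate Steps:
Y(W) = 11*W
N(X, U) = U²/7 + 121*X/7 (N(X, U) = ((120*X + U*U) + X)/7 = ((120*X + U²) + X)/7 = ((U² + 120*X) + X)/7 = (U² + 121*X)/7 = U²/7 + 121*X/7)
28071/N(Y(-4), -293) = 28071/((⅐)*(-293)² + 121*(11*(-4))/7) = 28071/((⅐)*85849 + (121/7)*(-44)) = 28071/(85849/7 - 5324/7) = 28071/(80525/7) = 28071*(7/80525) = 196497/80525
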